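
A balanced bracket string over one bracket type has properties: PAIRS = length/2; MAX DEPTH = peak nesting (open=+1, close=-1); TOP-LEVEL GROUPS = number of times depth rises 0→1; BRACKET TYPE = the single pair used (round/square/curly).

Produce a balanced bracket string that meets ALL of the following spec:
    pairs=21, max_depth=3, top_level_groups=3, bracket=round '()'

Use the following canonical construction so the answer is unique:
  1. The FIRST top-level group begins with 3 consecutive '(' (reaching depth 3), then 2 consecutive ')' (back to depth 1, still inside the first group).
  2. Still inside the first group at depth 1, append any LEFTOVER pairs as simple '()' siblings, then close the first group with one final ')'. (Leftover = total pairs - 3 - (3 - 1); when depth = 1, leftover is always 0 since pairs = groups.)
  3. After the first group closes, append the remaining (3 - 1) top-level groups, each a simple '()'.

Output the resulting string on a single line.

Spec: pairs=21 depth=3 groups=3
Leftover pairs = 21 - 3 - (3-1) = 16
First group: deep chain of depth 3 + 16 sibling pairs
Remaining 2 groups: simple '()' each

Answer: ((())()()()()()()()()()()()()()()()())()()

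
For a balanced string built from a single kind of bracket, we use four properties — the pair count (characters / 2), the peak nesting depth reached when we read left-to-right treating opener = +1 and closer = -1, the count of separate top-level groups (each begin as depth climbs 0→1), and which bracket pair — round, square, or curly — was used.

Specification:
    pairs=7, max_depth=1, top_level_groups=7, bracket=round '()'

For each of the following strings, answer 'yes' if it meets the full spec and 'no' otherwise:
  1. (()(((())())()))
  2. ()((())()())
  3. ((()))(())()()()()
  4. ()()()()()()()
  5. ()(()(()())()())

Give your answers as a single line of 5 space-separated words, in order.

Answer: no no no yes no

Derivation:
String 1 '(()(((())())()))': depth seq [1 2 1 2 3 4 5 4 3 4 3 2 3 2 1 0]
  -> pairs=8 depth=5 groups=1 -> no
String 2 '()((())()())': depth seq [1 0 1 2 3 2 1 2 1 2 1 0]
  -> pairs=6 depth=3 groups=2 -> no
String 3 '((()))(())()()()()': depth seq [1 2 3 2 1 0 1 2 1 0 1 0 1 0 1 0 1 0]
  -> pairs=9 depth=3 groups=6 -> no
String 4 '()()()()()()()': depth seq [1 0 1 0 1 0 1 0 1 0 1 0 1 0]
  -> pairs=7 depth=1 groups=7 -> yes
String 5 '()(()(()())()())': depth seq [1 0 1 2 1 2 3 2 3 2 1 2 1 2 1 0]
  -> pairs=8 depth=3 groups=2 -> no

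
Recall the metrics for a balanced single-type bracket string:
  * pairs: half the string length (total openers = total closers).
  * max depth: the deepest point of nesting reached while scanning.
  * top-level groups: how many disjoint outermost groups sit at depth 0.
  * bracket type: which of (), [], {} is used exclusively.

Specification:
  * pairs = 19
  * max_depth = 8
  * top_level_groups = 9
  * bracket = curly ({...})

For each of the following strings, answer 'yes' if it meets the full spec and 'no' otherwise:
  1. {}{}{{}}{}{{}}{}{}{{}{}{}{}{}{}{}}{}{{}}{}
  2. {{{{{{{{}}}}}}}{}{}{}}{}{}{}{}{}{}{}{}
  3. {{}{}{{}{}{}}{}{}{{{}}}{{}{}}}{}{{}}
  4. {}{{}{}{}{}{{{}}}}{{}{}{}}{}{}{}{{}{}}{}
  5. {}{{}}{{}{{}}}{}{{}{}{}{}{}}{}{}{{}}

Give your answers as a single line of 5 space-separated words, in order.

String 1 '{}{}{{}}{}{{}}{}{}{{}{}{}{}{}{}{}}{}{{}}{}': depth seq [1 0 1 0 1 2 1 0 1 0 1 2 1 0 1 0 1 0 1 2 1 2 1 2 1 2 1 2 1 2 1 2 1 0 1 0 1 2 1 0 1 0]
  -> pairs=21 depth=2 groups=11 -> no
String 2 '{{{{{{{{}}}}}}}{}{}{}}{}{}{}{}{}{}{}{}': depth seq [1 2 3 4 5 6 7 8 7 6 5 4 3 2 1 2 1 2 1 2 1 0 1 0 1 0 1 0 1 0 1 0 1 0 1 0 1 0]
  -> pairs=19 depth=8 groups=9 -> yes
String 3 '{{}{}{{}{}{}}{}{}{{{}}}{{}{}}}{}{{}}': depth seq [1 2 1 2 1 2 3 2 3 2 3 2 1 2 1 2 1 2 3 4 3 2 1 2 3 2 3 2 1 0 1 0 1 2 1 0]
  -> pairs=18 depth=4 groups=3 -> no
String 4 '{}{{}{}{}{}{{{}}}}{{}{}{}}{}{}{}{{}{}}{}': depth seq [1 0 1 2 1 2 1 2 1 2 1 2 3 4 3 2 1 0 1 2 1 2 1 2 1 0 1 0 1 0 1 0 1 2 1 2 1 0 1 0]
  -> pairs=20 depth=4 groups=8 -> no
String 5 '{}{{}}{{}{{}}}{}{{}{}{}{}{}}{}{}{{}}': depth seq [1 0 1 2 1 0 1 2 1 2 3 2 1 0 1 0 1 2 1 2 1 2 1 2 1 2 1 0 1 0 1 0 1 2 1 0]
  -> pairs=18 depth=3 groups=8 -> no

Answer: no yes no no no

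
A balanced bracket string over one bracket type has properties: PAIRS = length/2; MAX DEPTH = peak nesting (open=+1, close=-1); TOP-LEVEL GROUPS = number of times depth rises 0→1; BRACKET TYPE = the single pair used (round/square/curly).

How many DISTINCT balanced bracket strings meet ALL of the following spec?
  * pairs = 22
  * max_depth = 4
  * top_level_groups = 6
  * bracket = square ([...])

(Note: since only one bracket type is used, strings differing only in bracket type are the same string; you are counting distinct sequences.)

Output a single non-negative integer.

Answer: 674519058

Derivation:
Spec: pairs=22 depth=4 groups=6
Count(depth <= 4) = 743408658
Count(depth <= 3) = 68889600
Count(depth == 4) = 743408658 - 68889600 = 674519058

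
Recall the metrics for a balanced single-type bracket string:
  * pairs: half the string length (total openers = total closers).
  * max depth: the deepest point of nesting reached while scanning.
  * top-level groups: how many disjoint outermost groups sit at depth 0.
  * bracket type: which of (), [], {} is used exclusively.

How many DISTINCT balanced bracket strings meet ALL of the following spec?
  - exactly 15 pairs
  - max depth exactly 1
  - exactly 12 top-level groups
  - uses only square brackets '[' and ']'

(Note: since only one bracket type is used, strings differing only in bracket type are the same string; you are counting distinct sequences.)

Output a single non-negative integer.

Answer: 0

Derivation:
Spec: pairs=15 depth=1 groups=12
Count(depth <= 1) = 0
Count(depth <= 0) = 0
Count(depth == 1) = 0 - 0 = 0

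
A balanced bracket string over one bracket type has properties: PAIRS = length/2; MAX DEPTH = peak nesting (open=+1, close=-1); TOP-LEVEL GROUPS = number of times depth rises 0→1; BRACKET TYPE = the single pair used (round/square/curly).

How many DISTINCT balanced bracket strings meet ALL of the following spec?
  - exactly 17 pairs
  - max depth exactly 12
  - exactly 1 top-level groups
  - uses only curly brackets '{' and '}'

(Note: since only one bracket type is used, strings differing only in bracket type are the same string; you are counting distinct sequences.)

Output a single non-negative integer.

Answer: 107880

Derivation:
Spec: pairs=17 depth=12 groups=1
Count(depth <= 12) = 35331134
Count(depth <= 11) = 35223254
Count(depth == 12) = 35331134 - 35223254 = 107880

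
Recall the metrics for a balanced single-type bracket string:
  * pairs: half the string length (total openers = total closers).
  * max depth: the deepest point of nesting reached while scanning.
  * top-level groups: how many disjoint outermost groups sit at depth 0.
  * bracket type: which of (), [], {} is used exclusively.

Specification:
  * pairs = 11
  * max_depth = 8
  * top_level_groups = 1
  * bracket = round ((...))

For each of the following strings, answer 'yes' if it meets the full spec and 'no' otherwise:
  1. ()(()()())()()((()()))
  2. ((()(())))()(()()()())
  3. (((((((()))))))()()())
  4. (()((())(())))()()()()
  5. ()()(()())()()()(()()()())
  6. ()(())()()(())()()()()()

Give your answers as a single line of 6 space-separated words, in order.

Answer: no no yes no no no

Derivation:
String 1 '()(()()())()()((()()))': depth seq [1 0 1 2 1 2 1 2 1 0 1 0 1 0 1 2 3 2 3 2 1 0]
  -> pairs=11 depth=3 groups=5 -> no
String 2 '((()(())))()(()()()())': depth seq [1 2 3 2 3 4 3 2 1 0 1 0 1 2 1 2 1 2 1 2 1 0]
  -> pairs=11 depth=4 groups=3 -> no
String 3 '(((((((()))))))()()())': depth seq [1 2 3 4 5 6 7 8 7 6 5 4 3 2 1 2 1 2 1 2 1 0]
  -> pairs=11 depth=8 groups=1 -> yes
String 4 '(()((())(())))()()()()': depth seq [1 2 1 2 3 4 3 2 3 4 3 2 1 0 1 0 1 0 1 0 1 0]
  -> pairs=11 depth=4 groups=5 -> no
String 5 '()()(()())()()()(()()()())': depth seq [1 0 1 0 1 2 1 2 1 0 1 0 1 0 1 0 1 2 1 2 1 2 1 2 1 0]
  -> pairs=13 depth=2 groups=7 -> no
String 6 '()(())()()(())()()()()()': depth seq [1 0 1 2 1 0 1 0 1 0 1 2 1 0 1 0 1 0 1 0 1 0 1 0]
  -> pairs=12 depth=2 groups=10 -> no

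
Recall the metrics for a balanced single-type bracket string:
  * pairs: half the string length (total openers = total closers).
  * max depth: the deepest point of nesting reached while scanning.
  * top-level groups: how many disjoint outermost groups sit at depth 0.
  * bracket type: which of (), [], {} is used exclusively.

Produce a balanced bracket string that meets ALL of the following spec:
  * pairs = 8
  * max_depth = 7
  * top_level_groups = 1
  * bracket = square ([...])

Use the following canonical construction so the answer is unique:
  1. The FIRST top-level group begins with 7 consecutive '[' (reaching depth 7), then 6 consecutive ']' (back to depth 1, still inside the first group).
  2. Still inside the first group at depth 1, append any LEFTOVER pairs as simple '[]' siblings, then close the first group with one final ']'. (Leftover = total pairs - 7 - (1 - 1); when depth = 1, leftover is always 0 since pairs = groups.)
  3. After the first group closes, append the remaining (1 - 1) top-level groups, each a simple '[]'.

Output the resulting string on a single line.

Spec: pairs=8 depth=7 groups=1
Leftover pairs = 8 - 7 - (1-1) = 1
First group: deep chain of depth 7 + 1 sibling pairs
Remaining 0 groups: simple '[]' each

Answer: [[[[[[[]]]]]][]]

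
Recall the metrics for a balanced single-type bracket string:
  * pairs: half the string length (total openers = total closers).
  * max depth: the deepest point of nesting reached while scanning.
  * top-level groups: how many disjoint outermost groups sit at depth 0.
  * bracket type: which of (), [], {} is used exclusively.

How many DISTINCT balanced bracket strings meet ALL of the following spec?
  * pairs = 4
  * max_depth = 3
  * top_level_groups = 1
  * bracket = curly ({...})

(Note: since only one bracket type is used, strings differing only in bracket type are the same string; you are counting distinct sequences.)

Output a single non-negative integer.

Answer: 3

Derivation:
Spec: pairs=4 depth=3 groups=1
Count(depth <= 3) = 4
Count(depth <= 2) = 1
Count(depth == 3) = 4 - 1 = 3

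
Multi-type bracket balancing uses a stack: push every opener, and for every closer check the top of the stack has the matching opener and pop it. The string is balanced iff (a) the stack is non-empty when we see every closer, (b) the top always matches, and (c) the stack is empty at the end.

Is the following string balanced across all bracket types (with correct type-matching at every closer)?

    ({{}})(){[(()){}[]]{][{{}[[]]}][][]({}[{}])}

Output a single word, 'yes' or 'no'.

pos 0: push '('; stack = (
pos 1: push '{'; stack = ({
pos 2: push '{'; stack = ({{
pos 3: '}' matches '{'; pop; stack = ({
pos 4: '}' matches '{'; pop; stack = (
pos 5: ')' matches '('; pop; stack = (empty)
pos 6: push '('; stack = (
pos 7: ')' matches '('; pop; stack = (empty)
pos 8: push '{'; stack = {
pos 9: push '['; stack = {[
pos 10: push '('; stack = {[(
pos 11: push '('; stack = {[((
pos 12: ')' matches '('; pop; stack = {[(
pos 13: ')' matches '('; pop; stack = {[
pos 14: push '{'; stack = {[{
pos 15: '}' matches '{'; pop; stack = {[
pos 16: push '['; stack = {[[
pos 17: ']' matches '['; pop; stack = {[
pos 18: ']' matches '['; pop; stack = {
pos 19: push '{'; stack = {{
pos 20: saw closer ']' but top of stack is '{' (expected '}') → INVALID
Verdict: type mismatch at position 20: ']' closes '{' → no

Answer: no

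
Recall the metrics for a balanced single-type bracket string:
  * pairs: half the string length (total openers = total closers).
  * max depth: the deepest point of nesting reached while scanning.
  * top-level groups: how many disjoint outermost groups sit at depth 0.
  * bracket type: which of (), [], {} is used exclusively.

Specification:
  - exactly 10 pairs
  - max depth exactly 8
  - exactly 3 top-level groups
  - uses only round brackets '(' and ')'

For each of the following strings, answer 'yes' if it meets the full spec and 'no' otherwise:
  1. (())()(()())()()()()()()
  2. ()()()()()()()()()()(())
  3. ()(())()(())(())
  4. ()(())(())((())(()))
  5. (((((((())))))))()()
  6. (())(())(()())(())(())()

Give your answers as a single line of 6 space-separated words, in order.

Answer: no no no no yes no

Derivation:
String 1 '(())()(()())()()()()()()': depth seq [1 2 1 0 1 0 1 2 1 2 1 0 1 0 1 0 1 0 1 0 1 0 1 0]
  -> pairs=12 depth=2 groups=9 -> no
String 2 '()()()()()()()()()()(())': depth seq [1 0 1 0 1 0 1 0 1 0 1 0 1 0 1 0 1 0 1 0 1 2 1 0]
  -> pairs=12 depth=2 groups=11 -> no
String 3 '()(())()(())(())': depth seq [1 0 1 2 1 0 1 0 1 2 1 0 1 2 1 0]
  -> pairs=8 depth=2 groups=5 -> no
String 4 '()(())(())((())(()))': depth seq [1 0 1 2 1 0 1 2 1 0 1 2 3 2 1 2 3 2 1 0]
  -> pairs=10 depth=3 groups=4 -> no
String 5 '(((((((())))))))()()': depth seq [1 2 3 4 5 6 7 8 7 6 5 4 3 2 1 0 1 0 1 0]
  -> pairs=10 depth=8 groups=3 -> yes
String 6 '(())(())(()())(())(())()': depth seq [1 2 1 0 1 2 1 0 1 2 1 2 1 0 1 2 1 0 1 2 1 0 1 0]
  -> pairs=12 depth=2 groups=6 -> no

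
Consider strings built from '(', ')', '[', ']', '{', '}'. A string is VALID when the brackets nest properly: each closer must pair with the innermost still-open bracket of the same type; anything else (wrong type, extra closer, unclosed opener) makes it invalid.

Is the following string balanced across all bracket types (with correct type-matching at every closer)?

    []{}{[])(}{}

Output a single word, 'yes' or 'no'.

pos 0: push '['; stack = [
pos 1: ']' matches '['; pop; stack = (empty)
pos 2: push '{'; stack = {
pos 3: '}' matches '{'; pop; stack = (empty)
pos 4: push '{'; stack = {
pos 5: push '['; stack = {[
pos 6: ']' matches '['; pop; stack = {
pos 7: saw closer ')' but top of stack is '{' (expected '}') → INVALID
Verdict: type mismatch at position 7: ')' closes '{' → no

Answer: no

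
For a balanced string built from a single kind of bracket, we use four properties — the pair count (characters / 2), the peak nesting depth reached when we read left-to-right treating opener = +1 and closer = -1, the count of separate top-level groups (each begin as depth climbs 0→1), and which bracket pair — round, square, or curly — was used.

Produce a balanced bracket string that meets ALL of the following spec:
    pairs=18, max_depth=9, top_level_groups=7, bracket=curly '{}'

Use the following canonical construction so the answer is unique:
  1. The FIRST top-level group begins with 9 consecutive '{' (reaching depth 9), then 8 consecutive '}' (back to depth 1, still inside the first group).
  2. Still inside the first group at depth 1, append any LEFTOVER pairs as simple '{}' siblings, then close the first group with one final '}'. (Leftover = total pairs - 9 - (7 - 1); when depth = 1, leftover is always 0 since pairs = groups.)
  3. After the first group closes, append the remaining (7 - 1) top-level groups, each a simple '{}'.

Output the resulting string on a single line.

Answer: {{{{{{{{{}}}}}}}}{}{}{}}{}{}{}{}{}{}

Derivation:
Spec: pairs=18 depth=9 groups=7
Leftover pairs = 18 - 9 - (7-1) = 3
First group: deep chain of depth 9 + 3 sibling pairs
Remaining 6 groups: simple '{}' each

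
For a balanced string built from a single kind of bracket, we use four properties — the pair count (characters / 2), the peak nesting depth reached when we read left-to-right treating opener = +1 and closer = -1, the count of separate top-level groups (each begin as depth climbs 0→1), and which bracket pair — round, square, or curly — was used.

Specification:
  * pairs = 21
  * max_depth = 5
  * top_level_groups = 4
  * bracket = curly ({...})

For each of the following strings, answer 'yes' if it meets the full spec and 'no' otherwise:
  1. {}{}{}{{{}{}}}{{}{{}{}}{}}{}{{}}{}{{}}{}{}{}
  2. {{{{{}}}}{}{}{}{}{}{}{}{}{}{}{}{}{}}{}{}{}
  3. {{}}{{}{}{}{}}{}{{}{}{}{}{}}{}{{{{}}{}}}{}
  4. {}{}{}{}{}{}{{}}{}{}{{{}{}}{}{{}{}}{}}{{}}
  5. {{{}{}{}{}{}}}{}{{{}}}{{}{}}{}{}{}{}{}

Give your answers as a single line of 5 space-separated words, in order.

String 1 '{}{}{}{{{}{}}}{{}{{}{}}{}}{}{{}}{}{{}}{}{}{}': depth seq [1 0 1 0 1 0 1 2 3 2 3 2 1 0 1 2 1 2 3 2 3 2 1 2 1 0 1 0 1 2 1 0 1 0 1 2 1 0 1 0 1 0 1 0]
  -> pairs=22 depth=3 groups=12 -> no
String 2 '{{{{{}}}}{}{}{}{}{}{}{}{}{}{}{}{}{}}{}{}{}': depth seq [1 2 3 4 5 4 3 2 1 2 1 2 1 2 1 2 1 2 1 2 1 2 1 2 1 2 1 2 1 2 1 2 1 2 1 0 1 0 1 0 1 0]
  -> pairs=21 depth=5 groups=4 -> yes
String 3 '{{}}{{}{}{}{}}{}{{}{}{}{}{}}{}{{{{}}{}}}{}': depth seq [1 2 1 0 1 2 1 2 1 2 1 2 1 0 1 0 1 2 1 2 1 2 1 2 1 2 1 0 1 0 1 2 3 4 3 2 3 2 1 0 1 0]
  -> pairs=21 depth=4 groups=7 -> no
String 4 '{}{}{}{}{}{}{{}}{}{}{{{}{}}{}{{}{}}{}}{{}}': depth seq [1 0 1 0 1 0 1 0 1 0 1 0 1 2 1 0 1 0 1 0 1 2 3 2 3 2 1 2 1 2 3 2 3 2 1 2 1 0 1 2 1 0]
  -> pairs=21 depth=3 groups=11 -> no
String 5 '{{{}{}{}{}{}}}{}{{{}}}{{}{}}{}{}{}{}{}': depth seq [1 2 3 2 3 2 3 2 3 2 3 2 1 0 1 0 1 2 3 2 1 0 1 2 1 2 1 0 1 0 1 0 1 0 1 0 1 0]
  -> pairs=19 depth=3 groups=9 -> no

Answer: no yes no no no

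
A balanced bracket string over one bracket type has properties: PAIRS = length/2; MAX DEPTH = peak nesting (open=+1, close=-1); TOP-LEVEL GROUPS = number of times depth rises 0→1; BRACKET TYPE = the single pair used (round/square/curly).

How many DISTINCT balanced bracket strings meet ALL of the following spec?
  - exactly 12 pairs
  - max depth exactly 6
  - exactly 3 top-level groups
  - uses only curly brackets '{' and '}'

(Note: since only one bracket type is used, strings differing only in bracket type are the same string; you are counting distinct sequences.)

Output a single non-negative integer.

Answer: 5925

Derivation:
Spec: pairs=12 depth=6 groups=3
Count(depth <= 6) = 39650
Count(depth <= 5) = 33725
Count(depth == 6) = 39650 - 33725 = 5925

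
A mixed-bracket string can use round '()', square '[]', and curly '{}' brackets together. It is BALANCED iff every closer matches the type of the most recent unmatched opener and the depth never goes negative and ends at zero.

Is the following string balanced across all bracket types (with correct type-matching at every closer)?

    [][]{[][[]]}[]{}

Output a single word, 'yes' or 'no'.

pos 0: push '['; stack = [
pos 1: ']' matches '['; pop; stack = (empty)
pos 2: push '['; stack = [
pos 3: ']' matches '['; pop; stack = (empty)
pos 4: push '{'; stack = {
pos 5: push '['; stack = {[
pos 6: ']' matches '['; pop; stack = {
pos 7: push '['; stack = {[
pos 8: push '['; stack = {[[
pos 9: ']' matches '['; pop; stack = {[
pos 10: ']' matches '['; pop; stack = {
pos 11: '}' matches '{'; pop; stack = (empty)
pos 12: push '['; stack = [
pos 13: ']' matches '['; pop; stack = (empty)
pos 14: push '{'; stack = {
pos 15: '}' matches '{'; pop; stack = (empty)
end: stack empty → VALID
Verdict: properly nested → yes

Answer: yes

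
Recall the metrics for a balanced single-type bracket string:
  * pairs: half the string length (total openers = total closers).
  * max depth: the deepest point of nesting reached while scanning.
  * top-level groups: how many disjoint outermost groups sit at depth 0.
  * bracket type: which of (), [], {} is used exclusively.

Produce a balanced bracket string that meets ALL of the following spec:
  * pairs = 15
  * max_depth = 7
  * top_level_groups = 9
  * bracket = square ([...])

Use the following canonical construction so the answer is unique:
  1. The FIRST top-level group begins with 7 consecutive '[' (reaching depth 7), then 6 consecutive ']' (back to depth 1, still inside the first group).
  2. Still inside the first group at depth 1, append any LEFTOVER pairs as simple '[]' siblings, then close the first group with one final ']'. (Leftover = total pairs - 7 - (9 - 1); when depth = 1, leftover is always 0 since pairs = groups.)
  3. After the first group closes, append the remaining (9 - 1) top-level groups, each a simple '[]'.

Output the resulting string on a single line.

Answer: [[[[[[[]]]]]]][][][][][][][][]

Derivation:
Spec: pairs=15 depth=7 groups=9
Leftover pairs = 15 - 7 - (9-1) = 0
First group: deep chain of depth 7 + 0 sibling pairs
Remaining 8 groups: simple '[]' each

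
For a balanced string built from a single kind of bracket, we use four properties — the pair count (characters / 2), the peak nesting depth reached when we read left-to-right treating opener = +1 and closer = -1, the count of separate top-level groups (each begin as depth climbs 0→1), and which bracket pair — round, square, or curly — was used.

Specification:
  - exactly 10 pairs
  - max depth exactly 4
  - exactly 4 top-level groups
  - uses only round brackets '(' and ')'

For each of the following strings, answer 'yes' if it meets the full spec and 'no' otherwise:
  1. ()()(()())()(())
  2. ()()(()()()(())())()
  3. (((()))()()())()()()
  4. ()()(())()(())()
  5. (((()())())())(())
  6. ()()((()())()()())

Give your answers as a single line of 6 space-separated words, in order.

Answer: no no yes no no no

Derivation:
String 1 '()()(()())()(())': depth seq [1 0 1 0 1 2 1 2 1 0 1 0 1 2 1 0]
  -> pairs=8 depth=2 groups=5 -> no
String 2 '()()(()()()(())())()': depth seq [1 0 1 0 1 2 1 2 1 2 1 2 3 2 1 2 1 0 1 0]
  -> pairs=10 depth=3 groups=4 -> no
String 3 '(((()))()()())()()()': depth seq [1 2 3 4 3 2 1 2 1 2 1 2 1 0 1 0 1 0 1 0]
  -> pairs=10 depth=4 groups=4 -> yes
String 4 '()()(())()(())()': depth seq [1 0 1 0 1 2 1 0 1 0 1 2 1 0 1 0]
  -> pairs=8 depth=2 groups=6 -> no
String 5 '(((()())())())(())': depth seq [1 2 3 4 3 4 3 2 3 2 1 2 1 0 1 2 1 0]
  -> pairs=9 depth=4 groups=2 -> no
String 6 '()()((()())()()())': depth seq [1 0 1 0 1 2 3 2 3 2 1 2 1 2 1 2 1 0]
  -> pairs=9 depth=3 groups=3 -> no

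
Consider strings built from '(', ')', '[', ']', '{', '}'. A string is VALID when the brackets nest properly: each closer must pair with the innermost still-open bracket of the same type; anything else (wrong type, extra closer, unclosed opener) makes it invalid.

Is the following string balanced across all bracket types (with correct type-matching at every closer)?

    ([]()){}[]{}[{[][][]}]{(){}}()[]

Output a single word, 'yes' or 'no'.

Answer: yes

Derivation:
pos 0: push '('; stack = (
pos 1: push '['; stack = ([
pos 2: ']' matches '['; pop; stack = (
pos 3: push '('; stack = ((
pos 4: ')' matches '('; pop; stack = (
pos 5: ')' matches '('; pop; stack = (empty)
pos 6: push '{'; stack = {
pos 7: '}' matches '{'; pop; stack = (empty)
pos 8: push '['; stack = [
pos 9: ']' matches '['; pop; stack = (empty)
pos 10: push '{'; stack = {
pos 11: '}' matches '{'; pop; stack = (empty)
pos 12: push '['; stack = [
pos 13: push '{'; stack = [{
pos 14: push '['; stack = [{[
pos 15: ']' matches '['; pop; stack = [{
pos 16: push '['; stack = [{[
pos 17: ']' matches '['; pop; stack = [{
pos 18: push '['; stack = [{[
pos 19: ']' matches '['; pop; stack = [{
pos 20: '}' matches '{'; pop; stack = [
pos 21: ']' matches '['; pop; stack = (empty)
pos 22: push '{'; stack = {
pos 23: push '('; stack = {(
pos 24: ')' matches '('; pop; stack = {
pos 25: push '{'; stack = {{
pos 26: '}' matches '{'; pop; stack = {
pos 27: '}' matches '{'; pop; stack = (empty)
pos 28: push '('; stack = (
pos 29: ')' matches '('; pop; stack = (empty)
pos 30: push '['; stack = [
pos 31: ']' matches '['; pop; stack = (empty)
end: stack empty → VALID
Verdict: properly nested → yes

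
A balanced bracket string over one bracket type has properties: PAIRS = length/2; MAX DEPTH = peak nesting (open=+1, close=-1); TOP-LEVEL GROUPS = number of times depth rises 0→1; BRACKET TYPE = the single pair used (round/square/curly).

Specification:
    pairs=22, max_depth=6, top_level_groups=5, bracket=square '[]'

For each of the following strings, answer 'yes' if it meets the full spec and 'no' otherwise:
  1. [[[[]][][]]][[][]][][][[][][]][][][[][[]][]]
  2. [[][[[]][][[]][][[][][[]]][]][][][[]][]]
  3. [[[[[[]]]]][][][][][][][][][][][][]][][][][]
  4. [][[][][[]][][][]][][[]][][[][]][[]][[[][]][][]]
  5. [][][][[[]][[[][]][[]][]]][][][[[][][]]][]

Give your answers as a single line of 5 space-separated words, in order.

String 1 '[[[[]][][]]][[][]][][][[][][]][][][[][[]][]]': depth seq [1 2 3 4 3 2 3 2 3 2 1 0 1 2 1 2 1 0 1 0 1 0 1 2 1 2 1 2 1 0 1 0 1 0 1 2 1 2 3 2 1 2 1 0]
  -> pairs=22 depth=4 groups=8 -> no
String 2 '[[][[[]][][[]][][[][][[]]][]][][][[]][]]': depth seq [1 2 1 2 3 4 3 2 3 2 3 4 3 2 3 2 3 4 3 4 3 4 5 4 3 2 3 2 1 2 1 2 1 2 3 2 1 2 1 0]
  -> pairs=20 depth=5 groups=1 -> no
String 3 '[[[[[[]]]]][][][][][][][][][][][][]][][][][]': depth seq [1 2 3 4 5 6 5 4 3 2 1 2 1 2 1 2 1 2 1 2 1 2 1 2 1 2 1 2 1 2 1 2 1 2 1 0 1 0 1 0 1 0 1 0]
  -> pairs=22 depth=6 groups=5 -> yes
String 4 '[][[][][[]][][][]][][[]][][[][]][[]][[[][]][][]]': depth seq [1 0 1 2 1 2 1 2 3 2 1 2 1 2 1 2 1 0 1 0 1 2 1 0 1 0 1 2 1 2 1 0 1 2 1 0 1 2 3 2 3 2 1 2 1 2 1 0]
  -> pairs=24 depth=3 groups=8 -> no
String 5 '[][][][[[]][[[][]][[]][]]][][][[[][][]]][]': depth seq [1 0 1 0 1 0 1 2 3 2 1 2 3 4 3 4 3 2 3 4 3 2 3 2 1 0 1 0 1 0 1 2 3 2 3 2 3 2 1 0 1 0]
  -> pairs=21 depth=4 groups=8 -> no

Answer: no no yes no no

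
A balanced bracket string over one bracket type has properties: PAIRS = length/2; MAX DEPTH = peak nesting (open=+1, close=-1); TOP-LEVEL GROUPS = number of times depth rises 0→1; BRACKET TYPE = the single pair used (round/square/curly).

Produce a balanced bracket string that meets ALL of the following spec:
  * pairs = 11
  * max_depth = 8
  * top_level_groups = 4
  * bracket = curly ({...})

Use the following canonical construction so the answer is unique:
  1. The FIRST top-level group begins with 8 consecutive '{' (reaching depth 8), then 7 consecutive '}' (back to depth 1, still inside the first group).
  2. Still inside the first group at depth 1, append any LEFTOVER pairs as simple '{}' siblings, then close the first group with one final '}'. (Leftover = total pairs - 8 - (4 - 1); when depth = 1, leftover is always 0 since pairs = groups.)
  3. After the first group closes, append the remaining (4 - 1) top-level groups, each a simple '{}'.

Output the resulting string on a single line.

Spec: pairs=11 depth=8 groups=4
Leftover pairs = 11 - 8 - (4-1) = 0
First group: deep chain of depth 8 + 0 sibling pairs
Remaining 3 groups: simple '{}' each

Answer: {{{{{{{{}}}}}}}}{}{}{}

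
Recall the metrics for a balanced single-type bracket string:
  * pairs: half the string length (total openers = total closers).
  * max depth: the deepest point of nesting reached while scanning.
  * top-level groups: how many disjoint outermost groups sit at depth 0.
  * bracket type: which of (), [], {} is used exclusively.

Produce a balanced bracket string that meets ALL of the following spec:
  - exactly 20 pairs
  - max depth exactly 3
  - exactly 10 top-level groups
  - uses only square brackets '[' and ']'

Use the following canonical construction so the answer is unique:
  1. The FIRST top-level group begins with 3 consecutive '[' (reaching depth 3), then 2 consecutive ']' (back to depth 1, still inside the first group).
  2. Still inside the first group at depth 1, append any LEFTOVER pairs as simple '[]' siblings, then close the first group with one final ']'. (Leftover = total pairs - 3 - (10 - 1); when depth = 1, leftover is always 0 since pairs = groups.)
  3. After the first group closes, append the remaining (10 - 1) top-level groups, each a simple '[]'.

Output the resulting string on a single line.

Spec: pairs=20 depth=3 groups=10
Leftover pairs = 20 - 3 - (10-1) = 8
First group: deep chain of depth 3 + 8 sibling pairs
Remaining 9 groups: simple '[]' each

Answer: [[[]][][][][][][][][]][][][][][][][][][]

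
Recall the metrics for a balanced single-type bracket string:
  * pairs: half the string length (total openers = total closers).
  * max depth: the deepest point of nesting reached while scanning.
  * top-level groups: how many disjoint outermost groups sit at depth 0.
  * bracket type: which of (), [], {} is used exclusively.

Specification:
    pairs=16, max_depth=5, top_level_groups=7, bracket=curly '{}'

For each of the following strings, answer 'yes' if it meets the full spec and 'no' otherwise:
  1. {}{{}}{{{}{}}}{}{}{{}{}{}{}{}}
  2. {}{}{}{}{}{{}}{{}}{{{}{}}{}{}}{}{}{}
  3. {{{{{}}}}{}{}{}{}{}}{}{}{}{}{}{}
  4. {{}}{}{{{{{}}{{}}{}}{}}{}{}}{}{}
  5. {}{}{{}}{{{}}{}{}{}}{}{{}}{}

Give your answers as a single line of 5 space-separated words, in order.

String 1 '{}{{}}{{{}{}}}{}{}{{}{}{}{}{}}': depth seq [1 0 1 2 1 0 1 2 3 2 3 2 1 0 1 0 1 0 1 2 1 2 1 2 1 2 1 2 1 0]
  -> pairs=15 depth=3 groups=6 -> no
String 2 '{}{}{}{}{}{{}}{{}}{{{}{}}{}{}}{}{}{}': depth seq [1 0 1 0 1 0 1 0 1 0 1 2 1 0 1 2 1 0 1 2 3 2 3 2 1 2 1 2 1 0 1 0 1 0 1 0]
  -> pairs=18 depth=3 groups=11 -> no
String 3 '{{{{{}}}}{}{}{}{}{}}{}{}{}{}{}{}': depth seq [1 2 3 4 5 4 3 2 1 2 1 2 1 2 1 2 1 2 1 0 1 0 1 0 1 0 1 0 1 0 1 0]
  -> pairs=16 depth=5 groups=7 -> yes
String 4 '{{}}{}{{{{{}}{{}}{}}{}}{}{}}{}{}': depth seq [1 2 1 0 1 0 1 2 3 4 5 4 3 4 5 4 3 4 3 2 3 2 1 2 1 2 1 0 1 0 1 0]
  -> pairs=16 depth=5 groups=5 -> no
String 5 '{}{}{{}}{{{}}{}{}{}}{}{{}}{}': depth seq [1 0 1 0 1 2 1 0 1 2 3 2 1 2 1 2 1 2 1 0 1 0 1 2 1 0 1 0]
  -> pairs=14 depth=3 groups=7 -> no

Answer: no no yes no no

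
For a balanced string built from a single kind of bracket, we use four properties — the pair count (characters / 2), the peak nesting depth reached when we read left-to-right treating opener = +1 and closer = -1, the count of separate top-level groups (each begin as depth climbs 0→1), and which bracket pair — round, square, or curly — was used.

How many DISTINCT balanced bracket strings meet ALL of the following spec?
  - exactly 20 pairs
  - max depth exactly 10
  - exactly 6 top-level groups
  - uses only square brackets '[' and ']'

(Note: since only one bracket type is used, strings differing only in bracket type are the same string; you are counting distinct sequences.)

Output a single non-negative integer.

Spec: pairs=20 depth=10 groups=6
Count(depth <= 10) = 245459544
Count(depth <= 9) = 244677048
Count(depth == 10) = 245459544 - 244677048 = 782496

Answer: 782496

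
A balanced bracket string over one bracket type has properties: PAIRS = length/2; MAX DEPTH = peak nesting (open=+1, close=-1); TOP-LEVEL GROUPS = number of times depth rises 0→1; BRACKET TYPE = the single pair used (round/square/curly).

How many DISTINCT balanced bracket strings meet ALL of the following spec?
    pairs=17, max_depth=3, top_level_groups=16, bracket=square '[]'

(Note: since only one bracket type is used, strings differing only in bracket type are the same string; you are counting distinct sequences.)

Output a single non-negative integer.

Spec: pairs=17 depth=3 groups=16
Count(depth <= 3) = 16
Count(depth <= 2) = 16
Count(depth == 3) = 16 - 16 = 0

Answer: 0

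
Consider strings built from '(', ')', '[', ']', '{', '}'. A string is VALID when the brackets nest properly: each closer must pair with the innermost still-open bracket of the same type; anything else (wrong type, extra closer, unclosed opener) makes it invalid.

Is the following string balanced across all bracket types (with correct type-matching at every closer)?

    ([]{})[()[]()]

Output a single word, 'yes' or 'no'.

pos 0: push '('; stack = (
pos 1: push '['; stack = ([
pos 2: ']' matches '['; pop; stack = (
pos 3: push '{'; stack = ({
pos 4: '}' matches '{'; pop; stack = (
pos 5: ')' matches '('; pop; stack = (empty)
pos 6: push '['; stack = [
pos 7: push '('; stack = [(
pos 8: ')' matches '('; pop; stack = [
pos 9: push '['; stack = [[
pos 10: ']' matches '['; pop; stack = [
pos 11: push '('; stack = [(
pos 12: ')' matches '('; pop; stack = [
pos 13: ']' matches '['; pop; stack = (empty)
end: stack empty → VALID
Verdict: properly nested → yes

Answer: yes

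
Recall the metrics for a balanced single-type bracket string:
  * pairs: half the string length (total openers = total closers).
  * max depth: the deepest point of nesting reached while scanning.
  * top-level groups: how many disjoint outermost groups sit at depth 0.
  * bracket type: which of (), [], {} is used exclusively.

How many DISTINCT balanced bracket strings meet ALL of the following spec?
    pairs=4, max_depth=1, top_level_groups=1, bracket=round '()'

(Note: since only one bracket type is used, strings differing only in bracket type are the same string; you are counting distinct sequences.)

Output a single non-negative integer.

Answer: 0

Derivation:
Spec: pairs=4 depth=1 groups=1
Count(depth <= 1) = 0
Count(depth <= 0) = 0
Count(depth == 1) = 0 - 0 = 0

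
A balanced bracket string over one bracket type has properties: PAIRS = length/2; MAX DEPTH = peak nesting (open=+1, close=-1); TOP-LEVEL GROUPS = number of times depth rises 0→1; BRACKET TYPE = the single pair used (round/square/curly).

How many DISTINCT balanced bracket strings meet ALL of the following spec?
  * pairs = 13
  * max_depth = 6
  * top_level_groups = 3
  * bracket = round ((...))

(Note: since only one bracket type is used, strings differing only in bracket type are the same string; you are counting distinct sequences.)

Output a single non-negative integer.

Spec: pairs=13 depth=6 groups=3
Count(depth <= 6) = 135828
Count(depth <= 5) = 109497
Count(depth == 6) = 135828 - 109497 = 26331

Answer: 26331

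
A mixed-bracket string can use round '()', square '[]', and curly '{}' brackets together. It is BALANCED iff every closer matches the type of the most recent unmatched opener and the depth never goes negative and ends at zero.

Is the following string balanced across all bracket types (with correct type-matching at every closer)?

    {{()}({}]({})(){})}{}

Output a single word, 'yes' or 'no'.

pos 0: push '{'; stack = {
pos 1: push '{'; stack = {{
pos 2: push '('; stack = {{(
pos 3: ')' matches '('; pop; stack = {{
pos 4: '}' matches '{'; pop; stack = {
pos 5: push '('; stack = {(
pos 6: push '{'; stack = {({
pos 7: '}' matches '{'; pop; stack = {(
pos 8: saw closer ']' but top of stack is '(' (expected ')') → INVALID
Verdict: type mismatch at position 8: ']' closes '(' → no

Answer: no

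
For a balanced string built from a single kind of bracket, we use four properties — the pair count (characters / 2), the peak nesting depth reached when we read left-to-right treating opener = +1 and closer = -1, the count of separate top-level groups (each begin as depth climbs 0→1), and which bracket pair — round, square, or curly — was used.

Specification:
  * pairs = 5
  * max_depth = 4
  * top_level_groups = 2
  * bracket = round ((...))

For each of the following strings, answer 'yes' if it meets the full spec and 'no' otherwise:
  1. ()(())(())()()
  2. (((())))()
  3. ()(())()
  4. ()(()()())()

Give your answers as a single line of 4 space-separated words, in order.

Answer: no yes no no

Derivation:
String 1 '()(())(())()()': depth seq [1 0 1 2 1 0 1 2 1 0 1 0 1 0]
  -> pairs=7 depth=2 groups=5 -> no
String 2 '(((())))()': depth seq [1 2 3 4 3 2 1 0 1 0]
  -> pairs=5 depth=4 groups=2 -> yes
String 3 '()(())()': depth seq [1 0 1 2 1 0 1 0]
  -> pairs=4 depth=2 groups=3 -> no
String 4 '()(()()())()': depth seq [1 0 1 2 1 2 1 2 1 0 1 0]
  -> pairs=6 depth=2 groups=3 -> no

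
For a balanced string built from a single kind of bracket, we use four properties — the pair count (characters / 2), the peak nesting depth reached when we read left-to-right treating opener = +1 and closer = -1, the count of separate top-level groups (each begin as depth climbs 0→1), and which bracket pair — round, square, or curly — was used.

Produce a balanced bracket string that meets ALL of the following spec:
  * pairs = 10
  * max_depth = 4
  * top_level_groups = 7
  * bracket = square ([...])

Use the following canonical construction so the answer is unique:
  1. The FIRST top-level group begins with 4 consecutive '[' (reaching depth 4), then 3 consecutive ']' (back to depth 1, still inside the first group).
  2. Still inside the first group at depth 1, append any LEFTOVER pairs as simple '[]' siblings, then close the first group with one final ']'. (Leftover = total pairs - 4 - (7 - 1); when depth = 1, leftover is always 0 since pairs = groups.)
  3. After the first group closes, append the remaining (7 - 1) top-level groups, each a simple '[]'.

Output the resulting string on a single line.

Spec: pairs=10 depth=4 groups=7
Leftover pairs = 10 - 4 - (7-1) = 0
First group: deep chain of depth 4 + 0 sibling pairs
Remaining 6 groups: simple '[]' each

Answer: [[[[]]]][][][][][][]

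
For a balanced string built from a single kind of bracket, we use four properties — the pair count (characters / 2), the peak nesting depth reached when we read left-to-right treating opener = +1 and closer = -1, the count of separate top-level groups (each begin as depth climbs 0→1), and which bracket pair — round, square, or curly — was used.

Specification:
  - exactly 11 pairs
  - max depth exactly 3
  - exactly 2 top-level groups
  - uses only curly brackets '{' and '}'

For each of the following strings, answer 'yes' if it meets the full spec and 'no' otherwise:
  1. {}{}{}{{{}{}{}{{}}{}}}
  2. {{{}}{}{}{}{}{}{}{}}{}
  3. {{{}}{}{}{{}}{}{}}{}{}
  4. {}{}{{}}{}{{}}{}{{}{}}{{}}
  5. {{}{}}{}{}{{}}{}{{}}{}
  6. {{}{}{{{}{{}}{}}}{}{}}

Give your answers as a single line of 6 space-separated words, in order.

Answer: no yes no no no no

Derivation:
String 1 '{}{}{}{{{}{}{}{{}}{}}}': depth seq [1 0 1 0 1 0 1 2 3 2 3 2 3 2 3 4 3 2 3 2 1 0]
  -> pairs=11 depth=4 groups=4 -> no
String 2 '{{{}}{}{}{}{}{}{}{}}{}': depth seq [1 2 3 2 1 2 1 2 1 2 1 2 1 2 1 2 1 2 1 0 1 0]
  -> pairs=11 depth=3 groups=2 -> yes
String 3 '{{{}}{}{}{{}}{}{}}{}{}': depth seq [1 2 3 2 1 2 1 2 1 2 3 2 1 2 1 2 1 0 1 0 1 0]
  -> pairs=11 depth=3 groups=3 -> no
String 4 '{}{}{{}}{}{{}}{}{{}{}}{{}}': depth seq [1 0 1 0 1 2 1 0 1 0 1 2 1 0 1 0 1 2 1 2 1 0 1 2 1 0]
  -> pairs=13 depth=2 groups=8 -> no
String 5 '{{}{}}{}{}{{}}{}{{}}{}': depth seq [1 2 1 2 1 0 1 0 1 0 1 2 1 0 1 0 1 2 1 0 1 0]
  -> pairs=11 depth=2 groups=7 -> no
String 6 '{{}{}{{{}{{}}{}}}{}{}}': depth seq [1 2 1 2 1 2 3 4 3 4 5 4 3 4 3 2 1 2 1 2 1 0]
  -> pairs=11 depth=5 groups=1 -> no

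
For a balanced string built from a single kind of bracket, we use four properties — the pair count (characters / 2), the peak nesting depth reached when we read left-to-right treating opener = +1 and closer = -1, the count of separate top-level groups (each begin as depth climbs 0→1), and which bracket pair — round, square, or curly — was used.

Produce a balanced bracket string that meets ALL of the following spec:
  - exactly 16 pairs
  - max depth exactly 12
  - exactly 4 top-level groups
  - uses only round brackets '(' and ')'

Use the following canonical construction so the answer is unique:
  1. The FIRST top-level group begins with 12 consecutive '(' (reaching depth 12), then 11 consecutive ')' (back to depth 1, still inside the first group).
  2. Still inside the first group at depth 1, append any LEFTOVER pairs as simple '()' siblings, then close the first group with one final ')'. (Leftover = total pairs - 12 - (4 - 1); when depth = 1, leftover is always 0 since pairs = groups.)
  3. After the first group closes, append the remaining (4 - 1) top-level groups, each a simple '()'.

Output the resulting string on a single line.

Spec: pairs=16 depth=12 groups=4
Leftover pairs = 16 - 12 - (4-1) = 1
First group: deep chain of depth 12 + 1 sibling pairs
Remaining 3 groups: simple '()' each

Answer: (((((((((((()))))))))))())()()()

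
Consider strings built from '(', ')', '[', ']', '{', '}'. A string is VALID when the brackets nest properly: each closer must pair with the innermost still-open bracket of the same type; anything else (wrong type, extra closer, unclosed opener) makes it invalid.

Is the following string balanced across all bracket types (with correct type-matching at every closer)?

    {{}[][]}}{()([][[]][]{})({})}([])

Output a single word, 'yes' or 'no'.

Answer: no

Derivation:
pos 0: push '{'; stack = {
pos 1: push '{'; stack = {{
pos 2: '}' matches '{'; pop; stack = {
pos 3: push '['; stack = {[
pos 4: ']' matches '['; pop; stack = {
pos 5: push '['; stack = {[
pos 6: ']' matches '['; pop; stack = {
pos 7: '}' matches '{'; pop; stack = (empty)
pos 8: saw closer '}' but stack is empty → INVALID
Verdict: unmatched closer '}' at position 8 → no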